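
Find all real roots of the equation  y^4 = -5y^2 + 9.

Let u = y^2. The equation becomes u^2 + 5u - 9 = 0.
By the quadratic formula, u = -5/2 + sqrt(61)/2 or u = -sqrt(61)/2 - 5/2.
y^2 = -5/2 + sqrt(61)/2 gives y = +/-sqrt(-5/2 + sqrt(61)/2) ~= +/-1.1854.
y^2 = -sqrt(61)/2 - 5/2 < 0 has no real solution.

y = -1.1854 or y = 1.1854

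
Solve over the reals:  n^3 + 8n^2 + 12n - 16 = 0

n = -4.8284 or n = -4 or n = 0.8284

Possible rational roots are divisors of -16. Testing n = -4 gives 0, so (n + 4) is a factor.
Divide: n^3 + 8n^2 + 12n - 16 = (n + 4)(n^2 + 4n - 4).
Apply the quadratic formula to n^2 + 4n - 4 = 0: n = (-4 +/- sqrt(32))/2, i.e. n ~= 0.8284 or n ~= -4.8284.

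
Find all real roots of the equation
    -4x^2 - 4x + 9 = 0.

x = -2.0811 or x = 1.0811

Discriminant: (-4)^2 - 4*(-4)*9 = 160.
Quadratic formula: x = (4 +/- sqrt(160)) / (-8).
So x = -sqrt(10)/2 - 1/2 ~= -2.0811 or x = -1/2 + sqrt(10)/2 ~= 1.0811.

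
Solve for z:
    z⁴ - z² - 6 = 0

z = -1.7321 or z = 1.7321

Let u = z². The equation becomes u² - u - 6 = 0.
Factor: (u - 3)(u + 2) = 0, so u = 3 or u = -2.
z² = 3 gives z = ±√(3) ≈ ±1.7321.
z² = -2 < 0 has no real solution.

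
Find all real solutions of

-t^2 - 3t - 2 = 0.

Factor: -1(t + 2)(t + 1) = 0.
So t = -2 or t = -1.

t = -2 or t = -1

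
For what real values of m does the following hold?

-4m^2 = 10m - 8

Rearrange to standard form: -4m^2 - 10m + 8 = 0.
Discriminant: (-10)^2 - 4*(-4)*8 = 228.
Quadratic formula: m = (10 +/- sqrt(228)) / (-8).
So m = -sqrt(57)/4 - 5/4 ~= -3.1375 or m = -5/4 + sqrt(57)/4 ~= 0.6375.

m = -3.1375 or m = 0.6375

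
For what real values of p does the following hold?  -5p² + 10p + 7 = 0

p = -0.5492 or p = 2.5492

Discriminant: (10)² − 4·(-5)·7 = 240.
Quadratic formula: p = (-10 ± √240) / (-10).
So p = 1 - 2·√(15)/5 ≈ -0.5492 or p = 1 + 2·√(15)/5 ≈ 2.5492.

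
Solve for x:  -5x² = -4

Rearrange to standard form: -5x² + 4 = 0.
Discriminant: (0)² − 4·(-5)·4 = 80.
Quadratic formula: x = (0 ± √80) / (-10).
So x = -2·√(5)/5 ≈ -0.8944 or x = 2·√(5)/5 ≈ 0.8944.

x = -0.8944 or x = 0.8944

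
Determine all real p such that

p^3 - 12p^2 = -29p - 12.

p = -0.3589 or p = 4 or p = 8.3589

Rearrange: p^3 - 12p^2 + 29p + 12 = 0.
Possible rational roots are divisors of 12. Testing p = 4 gives 0, so (p - 4) is a factor.
Divide: p^3 - 12p^2 + 29p + 12 = (p - 4)(p^2 - 8p - 3).
Apply the quadratic formula to p^2 - 8p - 3 = 0: p = (8 +/- sqrt(76))/2, i.e. p ~= 8.3589 or p ~= -0.3589.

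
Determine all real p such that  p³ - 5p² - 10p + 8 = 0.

p = -2 or p = 0.6277 or p = 6.3723

Possible rational roots are divisors of 8. Testing p = -2 gives 0, so (p + 2) is a factor.
Divide: p³ - 5p² - 10p + 8 = (p + 2)(p² - 7p + 4).
Apply the quadratic formula to p² - 7p + 4 = 0: p = (7 ± √33)/2, i.e. p ≈ 6.3723 or p ≈ 0.6277.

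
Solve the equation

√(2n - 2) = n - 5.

n = 9

Square both sides: 2n - 2 = (n - 5)².
Expand and rearrange: n² - 12n + 27 = 0.
Solving gives n = 9 or n = 3.
Check each candidate in the original equation:
  n = 9: √(16) = 4, while n - 5 = 4 — valid.
  n = 3: √(4) = 2, while n - 5 = -2 — extraneous.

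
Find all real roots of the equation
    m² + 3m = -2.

Bring every term to one side: m² + 3m + 2 = 0.
Factor: (m + 1)(m + 2) = 0.
So m = -1 or m = -2.

m = -2 or m = -1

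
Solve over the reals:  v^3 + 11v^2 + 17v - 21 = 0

Possible rational roots are divisors of -21. Testing v = -3 gives 0, so (v + 3) is a factor.
Divide: v^3 + 11v^2 + 17v - 21 = (v + 3)(v^2 + 8v - 7).
Apply the quadratic formula to v^2 + 8v - 7 = 0: v = (-8 +/- sqrt(92))/2, i.e. v ~= 0.7958 or v ~= -8.7958.

v = -8.7958 or v = -3 or v = 0.7958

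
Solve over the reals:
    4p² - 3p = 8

p = -1.0881 or p = 1.8381

Rearrange to standard form: 4p² - 3p - 8 = 0.
Discriminant: (-3)² − 4·4·(-8) = 137.
Quadratic formula: p = (3 ± √137) / 8.
So p = 3/8 + √(137)/8 ≈ 1.8381 or p = 3/8 - √(137)/8 ≈ -1.0881.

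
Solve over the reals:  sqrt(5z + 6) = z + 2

z = -1 or z = 2

Square both sides: 5z + 6 = (z + 2)^2.
Expand and rearrange: z^2 - z - 2 = 0.
Solving gives z = 2 or z = -1.
Check each candidate in the original equation:
  z = 2: sqrt(16) = 4, while z + 2 = 4 — valid.
  z = -1: sqrt(1) = 1, while z + 2 = 1 — valid.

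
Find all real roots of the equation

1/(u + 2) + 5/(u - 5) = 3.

Multiply both sides by (u + 2)(u - 5):
(u - 5) + 5(u + 2) = 3(u + 2)(u - 5).
Expand and collect terms: 3u² - 15u - 35 = 0.
By the quadratic formula, u = (15 ± √645) / 6, so u ≈ 6.7328 or u ≈ -1.7328.
Neither value makes a denominator zero (u ≠ -2, u ≠ 5), so both are valid.

u = -1.7328 or u = 6.7328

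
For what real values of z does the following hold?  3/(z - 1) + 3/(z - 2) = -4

Multiply both sides by (z - 1)(z - 2):
3(z - 2) + 3(z - 1) = -4(z - 1)(z - 2).
Expand and collect terms: -4z^2 + 6z + 1 = 0.
By the quadratic formula, z = (-6 +/- sqrt(52)) / -8, so z ~= -0.1514 or z ~= 1.6514.
Neither value makes a denominator zero (z != 1, z != 2), so both are valid.

z = -0.1514 or z = 1.6514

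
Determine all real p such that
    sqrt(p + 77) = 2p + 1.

p = 4

Square both sides: p + 77 = (2p + 1)^2.
Expand and rearrange: 4p^2 + 3p - 76 = 0.
Solving gives p = 4 or p = -4.75.
Check each candidate in the original equation:
  p = 4: sqrt(81) = 9, while 2p + 1 = 9 — valid.
  p = -4.75: sqrt(72.25) = 8.5, while 2p + 1 = -8.5 — extraneous.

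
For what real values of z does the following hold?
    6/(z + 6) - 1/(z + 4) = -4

z = -7.3972 or z = -3.8528

Multiply both sides by (z + 6)(z + 4):
6(z + 4) - (z + 6) = -4(z + 6)(z + 4).
Expand and collect terms: -4z^2 - 45z - 114 = 0.
By the quadratic formula, z = (45 +/- sqrt(201)) / -8, so z ~= -7.3972 or z ~= -3.8528.
Neither value makes a denominator zero (z != -6, z != -4), so both are valid.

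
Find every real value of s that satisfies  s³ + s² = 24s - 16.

s = -5.7016 or s = 0.7016 or s = 4

Rearrange: s³ + s² - 24s + 16 = 0.
Possible rational roots are divisors of 16. Testing s = 4 gives 0, so (s - 4) is a factor.
Divide: s³ + s² - 24s + 16 = (s - 4)(s² + 5s - 4).
Apply the quadratic formula to s² + 5s - 4 = 0: s = (-5 ± √41)/2, i.e. s ≈ 0.7016 or s ≈ -5.7016.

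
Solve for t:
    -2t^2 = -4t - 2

Rearrange to standard form: -2t^2 + 4t + 2 = 0.
Discriminant: (4)^2 - 4*(-2)*2 = 32.
Quadratic formula: t = (-4 +/- sqrt(32)) / (-4).
So t = 1 - sqrt(2) ~= -0.4142 or t = 1 + sqrt(2) ~= 2.4142.

t = -0.4142 or t = 2.4142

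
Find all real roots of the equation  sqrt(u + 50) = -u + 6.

Square both sides: u + 50 = (-u + 6)^2.
Expand and rearrange: u^2 - 13u - 14 = 0.
Solving gives u = 14 or u = -1.
Check each candidate in the original equation:
  u = 14: sqrt(64) = 8, while -u + 6 = -8 — extraneous.
  u = -1: sqrt(49) = 7, while -u + 6 = 7 — valid.

u = -1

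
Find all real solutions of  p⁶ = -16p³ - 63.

Let u = p³. The equation becomes u² + 16u + 63 = 0.
Factor: (u + 7)(u + 9) = 0, so u = -7 or u = -9.
p³ = -7 gives p = -∛(7) ≈ -1.9129.
p³ = -9 gives p = -∛(9) ≈ -2.0801.

p = -2.0801 or p = -1.9129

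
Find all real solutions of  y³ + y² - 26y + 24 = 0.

Possible rational roots are divisors of 24. Testing y = 4 gives 0, so (y - 4) is a factor.
Divide: y³ + y² - 26y + 24 = (y - 4)(y² + 5y - 6).
Factor the quadratic: y = 1 or y = -6.

y = -6 or y = 1 or y = 4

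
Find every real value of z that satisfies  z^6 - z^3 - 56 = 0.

z = -1.9129 or z = 2

Let u = z^3. The equation becomes u^2 - u - 56 = 0.
Factor: (u + 7)(u - 8) = 0, so u = -7 or u = 8.
z^3 = -7 gives z = -(7)^(1/3) ~= -1.9129.
z^3 = 8 gives z = 2.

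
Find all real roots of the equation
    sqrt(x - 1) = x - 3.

Square both sides: x - 1 = (x - 3)^2.
Expand and rearrange: x^2 - 7x + 10 = 0.
Solving gives x = 5 or x = 2.
Check each candidate in the original equation:
  x = 5: sqrt(4) = 2, while x - 3 = 2 — valid.
  x = 2: sqrt(1) = 1, while x - 3 = -1 — extraneous.

x = 5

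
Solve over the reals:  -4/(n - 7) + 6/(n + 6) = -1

Multiply both sides by (n - 7)(n + 6):
-4(n + 6) + 6(n - 7) = -(n - 7)(n + 6).
Expand and collect terms: -n² - n + 108 = 0.
By the quadratic formula, n = (1 ± √433) / -2, so n ≈ -10.9043 or n ≈ 9.9043.
Neither value makes a denominator zero (n ≠ 7, n ≠ -6), so both are valid.

n = -10.9043 or n = 9.9043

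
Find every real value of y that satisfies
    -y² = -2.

y = -1.4142 or y = 1.4142

Rearrange to standard form: -y² + 2 = 0.
Discriminant: (0)² − 4·(-1)·2 = 8.
Quadratic formula: y = (0 ± √8) / (-2).
So y = -√(2) ≈ -1.4142 or y = √(2) ≈ 1.4142.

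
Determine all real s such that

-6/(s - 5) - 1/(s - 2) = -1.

Multiply both sides by (s - 5)(s - 2):
-6(s - 2) - (s - 5) = -(s - 5)(s - 2).
Expand and collect terms: -s^2 + 14s - 27 = 0.
By the quadratic formula, s = (-14 +/- sqrt(88)) / -2, so s ~= 2.3096 or s ~= 11.6904.
Neither value makes a denominator zero (s != 5, s != 2), so both are valid.

s = 2.3096 or s = 11.6904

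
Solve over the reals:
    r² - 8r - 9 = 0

Factor: (r + 1)(r - 9) = 0.
So r = -1 or r = 9.

r = -1 or r = 9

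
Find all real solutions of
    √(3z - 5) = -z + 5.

Square both sides: 3z - 5 = (-z + 5)².
Expand and rearrange: z² - 13z + 30 = 0.
Solving gives z = 10 or z = 3.
Check each candidate in the original equation:
  z = 10: √(25) = 5, while -z + 5 = -5 — extraneous.
  z = 3: √(4) = 2, while -z + 5 = 2 — valid.

z = 3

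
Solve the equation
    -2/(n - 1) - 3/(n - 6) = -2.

n = 1.7396 or n = 7.7604

Multiply both sides by (n - 1)(n - 6):
-2(n - 6) - 3(n - 1) = -2(n - 1)(n - 6).
Expand and collect terms: -2n² + 19n - 27 = 0.
By the quadratic formula, n = (-19 ± √145) / -4, so n ≈ 1.7396 or n ≈ 7.7604.
Neither value makes a denominator zero (n ≠ 1, n ≠ 6), so both are valid.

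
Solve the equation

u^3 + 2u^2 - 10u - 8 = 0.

Possible rational roots are divisors of -8. Testing u = -4 gives 0, so (u + 4) is a factor.
Divide: u^3 + 2u^2 - 10u - 8 = (u + 4)(u^2 - 2u - 2).
Apply the quadratic formula to u^2 - 2u - 2 = 0: u = (2 +/- sqrt(12))/2, i.e. u ~= 2.7321 or u ~= -0.7321.

u = -4 or u = -0.7321 or u = 2.7321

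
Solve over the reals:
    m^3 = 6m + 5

Rearrange: m^3 - 6m - 5 = 0.
Possible rational roots are divisors of -5. Testing m = -1 gives 0, so (m + 1) is a factor.
Divide: m^3 - 6m - 5 = (m + 1)(m^2 - m - 5).
Apply the quadratic formula to m^2 - m - 5 = 0: m = (1 +/- sqrt(21))/2, i.e. m ~= 2.7913 or m ~= -1.7913.

m = -1.7913 or m = -1 or m = 2.7913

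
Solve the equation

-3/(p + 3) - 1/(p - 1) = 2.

p = -4.6458 or p = 0.6458

Multiply both sides by (p + 3)(p - 1):
-3(p - 1) - (p + 3) = 2(p + 3)(p - 1).
Expand and collect terms: 2p^2 + 8p - 6 = 0.
By the quadratic formula, p = (-8 +/- sqrt(112)) / 4, so p ~= 0.6458 or p ~= -4.6458.
Neither value makes a denominator zero (p != -3, p != 1), so both are valid.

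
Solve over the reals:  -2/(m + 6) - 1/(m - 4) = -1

m = -4.217 or m = 5.217

Multiply both sides by (m + 6)(m - 4):
-2(m - 4) - (m + 6) = -(m + 6)(m - 4).
Expand and collect terms: -m^2 + m + 22 = 0.
By the quadratic formula, m = (-1 +/- sqrt(89)) / -2, so m ~= -4.217 or m ~= 5.217.
Neither value makes a denominator zero (m != -6, m != 4), so both are valid.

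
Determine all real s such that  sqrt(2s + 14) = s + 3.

Square both sides: 2s + 14 = (s + 3)^2.
Expand and rearrange: s^2 + 4s - 5 = 0.
Solving gives s = 1 or s = -5.
Check each candidate in the original equation:
  s = 1: sqrt(16) = 4, while s + 3 = 4 — valid.
  s = -5: sqrt(4) = 2, while s + 3 = -2 — extraneous.

s = 1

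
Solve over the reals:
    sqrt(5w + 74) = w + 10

w = -2

Square both sides: 5w + 74 = (w + 10)^2.
Expand and rearrange: w^2 + 15w + 26 = 0.
Solving gives w = -2 or w = -13.
Check each candidate in the original equation:
  w = -2: sqrt(64) = 8, while w + 10 = 8 — valid.
  w = -13: sqrt(9) = 3, while w + 10 = -3 — extraneous.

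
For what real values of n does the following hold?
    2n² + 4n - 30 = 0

n = -5 or n = 3

Factor: 2(n - 3)(n + 5) = 0.
So n = 3 or n = -5.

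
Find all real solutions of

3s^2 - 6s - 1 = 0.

Discriminant: (-6)^2 - 4*3*(-1) = 48.
Quadratic formula: s = (6 +/- sqrt(48)) / 6.
So s = 1 + 2*sqrt(3)/3 ~= 2.1547 or s = 1 - 2*sqrt(3)/3 ~= -0.1547.

s = -0.1547 or s = 2.1547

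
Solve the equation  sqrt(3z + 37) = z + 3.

Square both sides: 3z + 37 = (z + 3)^2.
Expand and rearrange: z^2 + 3z - 28 = 0.
Solving gives z = 4 or z = -7.
Check each candidate in the original equation:
  z = 4: sqrt(49) = 7, while z + 3 = 7 — valid.
  z = -7: sqrt(16) = 4, while z + 3 = -4 — extraneous.

z = 4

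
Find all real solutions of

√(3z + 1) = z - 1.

Square both sides: 3z + 1 = (z - 1)².
Expand and rearrange: z² - 5z = 0.
Solving gives z = 5 or z = 0.
Check each candidate in the original equation:
  z = 5: √(16) = 4, while z - 1 = 4 — valid.
  z = 0: √(1) = 1, while z - 1 = -1 — extraneous.

z = 5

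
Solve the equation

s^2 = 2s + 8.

Bring every term to one side: s^2 - 2s - 8 = 0.
Factor: (s - 4)(s + 2) = 0.
So s = 4 or s = -2.

s = -2 or s = 4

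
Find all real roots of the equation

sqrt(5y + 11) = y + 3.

y = -2 or y = 1

Square both sides: 5y + 11 = (y + 3)^2.
Expand and rearrange: y^2 + y - 2 = 0.
Solving gives y = 1 or y = -2.
Check each candidate in the original equation:
  y = 1: sqrt(16) = 4, while y + 3 = 4 — valid.
  y = -2: sqrt(1) = 1, while y + 3 = 1 — valid.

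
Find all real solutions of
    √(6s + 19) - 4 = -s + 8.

s = 5

Isolate the radical: √(6s + 19) = -s + 12.
Square both sides: 6s + 19 = (-s + 12)².
Expand and rearrange: s² - 30s + 125 = 0.
Solving gives s = 25 or s = 5.
Check each candidate in the original equation:
  s = 25: √(169) = 13, while -s + 12 = -13 — extraneous.
  s = 5: √(49) = 7, while -s + 12 = 7 — valid.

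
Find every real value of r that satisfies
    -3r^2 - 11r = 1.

Rearrange to standard form: -3r^2 - 11r - 1 = 0.
Discriminant: (-11)^2 - 4*(-3)*(-1) = 109.
Quadratic formula: r = (11 +/- sqrt(109)) / (-6).
So r = -11/6 - sqrt(109)/6 ~= -3.5734 or r = -11/6 + sqrt(109)/6 ~= -0.0933.

r = -3.5734 or r = -0.0933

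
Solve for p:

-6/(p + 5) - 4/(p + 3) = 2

Multiply both sides by (p + 5)(p + 3):
-6(p + 3) - 4(p + 5) = 2(p + 5)(p + 3).
Expand and collect terms: 2p² + 26p + 68 = 0.
By the quadratic formula, p = (-26 ± √132) / 4, so p ≈ -3.6277 or p ≈ -9.3723.
Neither value makes a denominator zero (p ≠ -5, p ≠ -3), so both are valid.

p = -9.3723 or p = -3.6277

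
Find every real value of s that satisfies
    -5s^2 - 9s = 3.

Rearrange to standard form: -5s^2 - 9s - 3 = 0.
Discriminant: (-9)^2 - 4*(-5)*(-3) = 21.
Quadratic formula: s = (9 +/- sqrt(21)) / (-10).
So s = -9/10 - sqrt(21)/10 ~= -1.3583 or s = -9/10 + sqrt(21)/10 ~= -0.4417.

s = -1.3583 or s = -0.4417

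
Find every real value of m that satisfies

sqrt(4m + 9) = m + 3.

m = -2 or m = 0

Square both sides: 4m + 9 = (m + 3)^2.
Expand and rearrange: m^2 + 2m = 0.
Solving gives m = 0 or m = -2.
Check each candidate in the original equation:
  m = 0: sqrt(9) = 3, while m + 3 = 3 — valid.
  m = -2: sqrt(1) = 1, while m + 3 = 1 — valid.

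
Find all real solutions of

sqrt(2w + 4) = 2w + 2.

w = 0

Square both sides: 2w + 4 = (2w + 2)^2.
Expand and rearrange: 4w^2 + 6w = 0.
Solving gives w = 0 or w = -1.5.
Check each candidate in the original equation:
  w = 0: sqrt(4) = 2, while 2w + 2 = 2 — valid.
  w = -1.5: sqrt(1) = 1, while 2w + 2 = -1 — extraneous.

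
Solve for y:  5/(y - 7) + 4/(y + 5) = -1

Multiply both sides by (y - 7)(y + 5):
5(y + 5) + 4(y - 7) = -(y - 7)(y + 5).
Expand and collect terms: -y^2 - 7y + 38 = 0.
By the quadratic formula, y = (7 +/- sqrt(201)) / -2, so y ~= -10.5887 or y ~= 3.5887.
Neither value makes a denominator zero (y != 7, y != -5), so both are valid.

y = -10.5887 or y = 3.5887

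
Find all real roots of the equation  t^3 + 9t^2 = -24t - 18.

t = -4.7321 or t = -3 or t = -1.2679

Rearrange: t^3 + 9t^2 + 24t + 18 = 0.
Possible rational roots are divisors of 18. Testing t = -3 gives 0, so (t + 3) is a factor.
Divide: t^3 + 9t^2 + 24t + 18 = (t + 3)(t^2 + 6t + 6).
Apply the quadratic formula to t^2 + 6t + 6 = 0: t = (-6 +/- sqrt(12))/2, i.e. t ~= -1.2679 or t ~= -4.7321.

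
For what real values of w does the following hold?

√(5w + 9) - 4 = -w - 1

Isolate the radical: √(5w + 9) = -w + 3.
Square both sides: 5w + 9 = (-w + 3)².
Expand and rearrange: w² - 11w = 0.
Solving gives w = 11 or w = 0.
Check each candidate in the original equation:
  w = 11: √(64) = 8, while -w + 3 = -8 — extraneous.
  w = 0: √(9) = 3, while -w + 3 = 3 — valid.

w = 0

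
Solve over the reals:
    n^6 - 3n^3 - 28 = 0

Let u = n^3. The equation becomes u^2 - 3u - 28 = 0.
Factor: (u - 7)(u + 4) = 0, so u = 7 or u = -4.
n^3 = 7 gives n = (7)^(1/3) ~= 1.9129.
n^3 = -4 gives n = -(4)^(1/3) ~= -1.5874.

n = -1.5874 or n = 1.9129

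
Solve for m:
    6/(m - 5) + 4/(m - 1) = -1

Multiply both sides by (m - 5)(m - 1):
6(m - 1) + 4(m - 5) = -(m - 5)(m - 1).
Expand and collect terms: -m^2 - 4m + 21 = 0.
Factor or apply the quadratic formula: m = -7 or m = 3.
Neither value makes a denominator zero (m != 5, m != 1), so both are valid.

m = -7 or m = 3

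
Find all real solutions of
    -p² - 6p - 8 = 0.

Factor: -1(p + 2)(p + 4) = 0.
So p = -2 or p = -4.

p = -4 or p = -2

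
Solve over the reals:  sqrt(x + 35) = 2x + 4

x = 1

Square both sides: x + 35 = (2x + 4)^2.
Expand and rearrange: 4x^2 + 15x - 19 = 0.
Solving gives x = 1 or x = -4.75.
Check each candidate in the original equation:
  x = 1: sqrt(36) = 6, while 2x + 4 = 6 — valid.
  x = -4.75: sqrt(30.25) = 5.5, while 2x + 4 = -5.5 — extraneous.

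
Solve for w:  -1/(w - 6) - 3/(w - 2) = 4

w = 1.2087 or w = 5.7913

Multiply both sides by (w - 6)(w - 2):
-(w - 2) - 3(w - 6) = 4(w - 6)(w - 2).
Expand and collect terms: 4w² - 28w + 28 = 0.
By the quadratic formula, w = (28 ± √336) / 8, so w ≈ 5.7913 or w ≈ 1.2087.
Neither value makes a denominator zero (w ≠ 6, w ≠ 2), so both are valid.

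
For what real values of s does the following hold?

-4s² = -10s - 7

Rearrange to standard form: -4s² + 10s + 7 = 0.
Discriminant: (10)² − 4·(-4)·7 = 212.
Quadratic formula: s = (-10 ± √212) / (-8).
So s = 5/4 - √(53)/4 ≈ -0.57 or s = 5/4 + √(53)/4 ≈ 3.07.

s = -0.57 or s = 3.07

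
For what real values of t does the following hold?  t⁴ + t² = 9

t = -1.5942 or t = 1.5942

Let u = t². The equation becomes u² + u - 9 = 0.
By the quadratic formula, u = -1/2 + √(37)/2 or u = -√(37)/2 - 1/2.
t² = -1/2 + √(37)/2 gives t = ±√(-1/2 + √(37)/2) ≈ ±1.5942.
t² = -√(37)/2 - 1/2 < 0 has no real solution.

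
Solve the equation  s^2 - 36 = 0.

s = -6 or s = 6

Factor: (s - 6)(s + 6) = 0.
So s = 6 or s = -6.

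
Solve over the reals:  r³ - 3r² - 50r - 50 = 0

Possible rational roots are divisors of -50. Testing r = -5 gives 0, so (r + 5) is a factor.
Divide: r³ - 3r² - 50r - 50 = (r + 5)(r² - 8r - 10).
Apply the quadratic formula to r² - 8r - 10 = 0: r = (8 ± √104)/2, i.e. r ≈ 9.099 or r ≈ -1.099.

r = -5 or r = -1.099 or r = 9.099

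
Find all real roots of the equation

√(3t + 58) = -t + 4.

t = -3

Square both sides: 3t + 58 = (-t + 4)².
Expand and rearrange: t² - 11t - 42 = 0.
Solving gives t = 14 or t = -3.
Check each candidate in the original equation:
  t = 14: √(100) = 10, while -t + 4 = -10 — extraneous.
  t = -3: √(49) = 7, while -t + 4 = 7 — valid.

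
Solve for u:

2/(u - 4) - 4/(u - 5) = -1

u = 3.4384 or u = 7.5616

Multiply both sides by (u - 4)(u - 5):
2(u - 5) - 4(u - 4) = -(u - 4)(u - 5).
Expand and collect terms: -u^2 + 11u - 26 = 0.
By the quadratic formula, u = (-11 +/- sqrt(17)) / -2, so u ~= 3.4384 or u ~= 7.5616.
Neither value makes a denominator zero (u != 4, u != 5), so both are valid.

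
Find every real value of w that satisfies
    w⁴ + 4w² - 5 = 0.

w = -1 or w = 1

Let u = w². The equation becomes u² + 4u - 5 = 0.
Factor: (u - 1)(u + 5) = 0, so u = 1 or u = -5.
w² = 1 gives w = ±1.
w² = -5 < 0 has no real solution.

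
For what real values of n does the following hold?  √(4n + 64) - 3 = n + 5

n = 0

Isolate the radical: √(4n + 64) = n + 8.
Square both sides: 4n + 64 = (n + 8)².
Expand and rearrange: n² + 12n = 0.
Solving gives n = 0 or n = -12.
Check each candidate in the original equation:
  n = 0: √(64) = 8, while n + 8 = 8 — valid.
  n = -12: √(16) = 4, while n + 8 = -4 — extraneous.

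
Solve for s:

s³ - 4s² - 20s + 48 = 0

s = -4 or s = 2 or s = 6

Possible rational roots are divisors of 48. Testing s = -4 gives 0, so (s + 4) is a factor.
Divide: s³ - 4s² - 20s + 48 = (s + 4)(s² - 8s + 12).
Factor the quadratic: s = 6 or s = 2.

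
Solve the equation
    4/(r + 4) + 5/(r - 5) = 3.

Multiply both sides by (r + 4)(r - 5):
4(r - 5) + 5(r + 4) = 3(r + 4)(r - 5).
Expand and collect terms: 3r² - 12r - 60 = 0.
By the quadratic formula, r = (12 ± √864) / 6, so r ≈ 6.899 or r ≈ -2.899.
Neither value makes a denominator zero (r ≠ -4, r ≠ 5), so both are valid.

r = -2.899 or r = 6.899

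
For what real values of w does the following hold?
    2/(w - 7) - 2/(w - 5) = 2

Multiply both sides by (w - 7)(w - 5):
2(w - 5) - 2(w - 7) = 2(w - 7)(w - 5).
Expand and collect terms: 2w^2 - 24w + 66 = 0.
By the quadratic formula, w = (24 +/- sqrt(48)) / 4, so w ~= 7.7321 or w ~= 4.2679.
Neither value makes a denominator zero (w != 7, w != 5), so both are valid.

w = 4.2679 or w = 7.7321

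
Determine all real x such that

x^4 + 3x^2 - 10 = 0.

Let u = x^2. The equation becomes u^2 + 3u - 10 = 0.
Factor: (u + 5)(u - 2) = 0, so u = -5 or u = 2.
x^2 = -5 < 0 has no real solution.
x^2 = 2 gives x = +/-sqrt(2) ~= +/-1.4142.

x = -1.4142 or x = 1.4142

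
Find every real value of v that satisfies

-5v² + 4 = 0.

Discriminant: (0)² − 4·(-5)·4 = 80.
Quadratic formula: v = (0 ± √80) / (-10).
So v = -2·√(5)/5 ≈ -0.8944 or v = 2·√(5)/5 ≈ 0.8944.

v = -0.8944 or v = 0.8944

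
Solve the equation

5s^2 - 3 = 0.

s = -0.7746 or s = 0.7746

Discriminant: (0)^2 - 4*5*(-3) = 60.
Quadratic formula: s = (0 +/- sqrt(60)) / 10.
So s = sqrt(15)/5 ~= 0.7746 or s = -sqrt(15)/5 ~= -0.7746.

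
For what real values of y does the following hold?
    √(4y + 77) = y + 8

Square both sides: 4y + 77 = (y + 8)².
Expand and rearrange: y² + 12y - 13 = 0.
Solving gives y = 1 or y = -13.
Check each candidate in the original equation:
  y = 1: √(81) = 9, while y + 8 = 9 — valid.
  y = -13: √(25) = 5, while y + 8 = -5 — extraneous.

y = 1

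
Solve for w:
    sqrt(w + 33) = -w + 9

Square both sides: w + 33 = (-w + 9)^2.
Expand and rearrange: w^2 - 19w + 48 = 0.
Solving gives w = 16 or w = 3.
Check each candidate in the original equation:
  w = 16: sqrt(49) = 7, while -w + 9 = -7 — extraneous.
  w = 3: sqrt(36) = 6, while -w + 9 = 6 — valid.

w = 3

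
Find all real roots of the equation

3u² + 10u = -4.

u = -2.8685 or u = -0.4648

Rearrange to standard form: 3u² + 10u + 4 = 0.
Discriminant: (10)² − 4·3·4 = 52.
Quadratic formula: u = (-10 ± √52) / 6.
So u = -5/3 + √(13)/3 ≈ -0.4648 or u = -5/3 - √(13)/3 ≈ -2.8685.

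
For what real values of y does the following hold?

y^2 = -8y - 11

y = -6.2361 or y = -1.7639

Rearrange to standard form: y^2 + 8y + 11 = 0.
Discriminant: (8)^2 - 4*1*11 = 20.
Quadratic formula: y = (-8 +/- sqrt(20)) / 2.
So y = -4 + sqrt(5) ~= -1.7639 or y = -4 - sqrt(5) ~= -6.2361.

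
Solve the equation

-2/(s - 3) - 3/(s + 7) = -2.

s = -5.6554 or s = 4.1554

Multiply both sides by (s - 3)(s + 7):
-2(s + 7) - 3(s - 3) = -2(s - 3)(s + 7).
Expand and collect terms: -2s^2 - 3s + 47 = 0.
By the quadratic formula, s = (3 +/- sqrt(385)) / -4, so s ~= -5.6554 or s ~= 4.1554.
Neither value makes a denominator zero (s != 3, s != -7), so both are valid.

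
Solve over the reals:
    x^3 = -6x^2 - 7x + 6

Rearrange: x^3 + 6x^2 + 7x - 6 = 0.
Possible rational roots are divisors of -6. Testing x = -3 gives 0, so (x + 3) is a factor.
Divide: x^3 + 6x^2 + 7x - 6 = (x + 3)(x^2 + 3x - 2).
Apply the quadratic formula to x^2 + 3x - 2 = 0: x = (-3 +/- sqrt(17))/2, i.e. x ~= 0.5616 or x ~= -3.5616.

x = -3.5616 or x = -3 or x = 0.5616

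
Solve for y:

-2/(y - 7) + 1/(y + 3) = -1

y = -3.8443 or y = 8.8443

Multiply both sides by (y - 7)(y + 3):
-2(y + 3) + (y - 7) = -(y - 7)(y + 3).
Expand and collect terms: -y^2 + 5y + 34 = 0.
By the quadratic formula, y = (-5 +/- sqrt(161)) / -2, so y ~= -3.8443 or y ~= 8.8443.
Neither value makes a denominator zero (y != 7, y != -3), so both are valid.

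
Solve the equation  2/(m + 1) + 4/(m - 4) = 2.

Multiply both sides by (m + 1)(m - 4):
2(m - 4) + 4(m + 1) = 2(m + 1)(m - 4).
Expand and collect terms: 2m^2 - 12m - 4 = 0.
By the quadratic formula, m = (12 +/- sqrt(176)) / 4, so m ~= 6.3166 or m ~= -0.3166.
Neither value makes a denominator zero (m != -1, m != 4), so both are valid.

m = -0.3166 or m = 6.3166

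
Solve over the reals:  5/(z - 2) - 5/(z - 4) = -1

z = -0.3166 or z = 6.3166

Multiply both sides by (z - 2)(z - 4):
5(z - 4) - 5(z - 2) = -(z - 2)(z - 4).
Expand and collect terms: -z² + 6z + 2 = 0.
By the quadratic formula, z = (-6 ± √44) / -2, so z ≈ -0.3166 or z ≈ 6.3166.
Neither value makes a denominator zero (z ≠ 2, z ≠ 4), so both are valid.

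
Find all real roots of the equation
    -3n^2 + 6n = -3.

Rearrange to standard form: -3n^2 + 6n + 3 = 0.
Discriminant: (6)^2 - 4*(-3)*3 = 72.
Quadratic formula: n = (-6 +/- sqrt(72)) / (-6).
So n = 1 - sqrt(2) ~= -0.4142 or n = 1 + sqrt(2) ~= 2.4142.

n = -0.4142 or n = 2.4142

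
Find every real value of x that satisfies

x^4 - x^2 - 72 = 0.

Let u = x^2. The equation becomes u^2 - u - 72 = 0.
Factor: (u - 9)(u + 8) = 0, so u = 9 or u = -8.
x^2 = 9 gives x = +/-3.
x^2 = -8 < 0 has no real solution.

x = -3 or x = 3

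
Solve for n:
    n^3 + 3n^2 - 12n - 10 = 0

Possible rational roots are divisors of -10. Testing n = -5 gives 0, so (n + 5) is a factor.
Divide: n^3 + 3n^2 - 12n - 10 = (n + 5)(n^2 - 2n - 2).
Apply the quadratic formula to n^2 - 2n - 2 = 0: n = (2 +/- sqrt(12))/2, i.e. n ~= 2.7321 or n ~= -0.7321.

n = -5 or n = -0.7321 or n = 2.7321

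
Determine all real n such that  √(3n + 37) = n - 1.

n = 9

Square both sides: 3n + 37 = (n - 1)².
Expand and rearrange: n² - 5n - 36 = 0.
Solving gives n = 9 or n = -4.
Check each candidate in the original equation:
  n = 9: √(64) = 8, while n - 1 = 8 — valid.
  n = -4: √(25) = 5, while n - 1 = -5 — extraneous.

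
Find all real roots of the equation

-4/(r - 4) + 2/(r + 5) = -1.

Multiply both sides by (r - 4)(r + 5):
-4(r + 5) + 2(r - 4) = -(r - 4)(r + 5).
Expand and collect terms: -r^2 + r + 48 = 0.
By the quadratic formula, r = (-1 +/- sqrt(193)) / -2, so r ~= -6.4462 or r ~= 7.4462.
Neither value makes a denominator zero (r != 4, r != -5), so both are valid.

r = -6.4462 or r = 7.4462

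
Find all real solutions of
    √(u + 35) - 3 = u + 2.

u = 1

Isolate the radical: √(u + 35) = u + 5.
Square both sides: u + 35 = (u + 5)².
Expand and rearrange: u² + 9u - 10 = 0.
Solving gives u = 1 or u = -10.
Check each candidate in the original equation:
  u = 1: √(36) = 6, while u + 5 = 6 — valid.
  u = -10: √(25) = 5, while u + 5 = -5 — extraneous.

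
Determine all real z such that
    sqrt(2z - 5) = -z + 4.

z = 3

Square both sides: 2z - 5 = (-z + 4)^2.
Expand and rearrange: z^2 - 10z + 21 = 0.
Solving gives z = 7 or z = 3.
Check each candidate in the original equation:
  z = 7: sqrt(9) = 3, while -z + 4 = -3 — extraneous.
  z = 3: sqrt(1) = 1, while -z + 4 = 1 — valid.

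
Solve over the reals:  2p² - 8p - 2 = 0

Discriminant: (-8)² − 4·2·(-2) = 80.
Quadratic formula: p = (8 ± √80) / 4.
So p = 2 + √(5) ≈ 4.2361 or p = 2 - √(5) ≈ -0.2361.

p = -0.2361 or p = 4.2361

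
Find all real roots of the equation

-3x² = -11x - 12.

Rearrange to standard form: -3x² + 11x + 12 = 0.
Discriminant: (11)² − 4·(-3)·12 = 265.
Quadratic formula: x = (-11 ± √265) / (-6).
So x = 11/6 - √(265)/6 ≈ -0.8798 or x = 11/6 + √(265)/6 ≈ 4.5465.

x = -0.8798 or x = 4.5465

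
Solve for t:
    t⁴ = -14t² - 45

No real solutions.

Let u = t². The equation becomes u² + 14u + 45 = 0.
Factor: (u + 5)(u + 9) = 0, so u = -5 or u = -9.
t² = -5 < 0 has no real solution.
t² = -9 < 0 has no real solution.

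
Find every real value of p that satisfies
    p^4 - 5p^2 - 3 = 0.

p = -2.354 or p = 2.354

Let u = p^2. The equation becomes u^2 - 5u - 3 = 0.
By the quadratic formula, u = 5/2 + sqrt(37)/2 or u = 5/2 - sqrt(37)/2.
p^2 = 5/2 + sqrt(37)/2 gives p = +/-sqrt(5/2 + sqrt(37)/2) ~= +/-2.354.
p^2 = 5/2 - sqrt(37)/2 < 0 has no real solution.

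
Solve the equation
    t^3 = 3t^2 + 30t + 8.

Rearrange: t^3 - 3t^2 - 30t - 8 = 0.
Possible rational roots are divisors of -8. Testing t = -4 gives 0, so (t + 4) is a factor.
Divide: t^3 - 3t^2 - 30t - 8 = (t + 4)(t^2 - 7t - 2).
Apply the quadratic formula to t^2 - 7t - 2 = 0: t = (7 +/- sqrt(57))/2, i.e. t ~= 7.2749 or t ~= -0.2749.

t = -4 or t = -0.2749 or t = 7.2749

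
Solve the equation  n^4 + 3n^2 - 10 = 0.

Let u = n^2. The equation becomes u^2 + 3u - 10 = 0.
Factor: (u - 2)(u + 5) = 0, so u = 2 or u = -5.
n^2 = 2 gives n = +/-sqrt(2) ~= +/-1.4142.
n^2 = -5 < 0 has no real solution.

n = -1.4142 or n = 1.4142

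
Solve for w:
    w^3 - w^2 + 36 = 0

w = -3

Possible rational roots are divisors of 36. Testing w = -3 gives 0, so (w + 3) is a factor.
Divide: w^3 - w^2 + 36 = (w + 3)(w^2 - 4w + 12).
The quadratic w^2 - 4w + 12 has discriminant -32 < 0, so no further real roots.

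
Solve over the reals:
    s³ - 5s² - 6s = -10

Rearrange: s³ - 5s² - 6s + 10 = 0.
Possible rational roots are divisors of 10. Testing s = 1 gives 0, so (s - 1) is a factor.
Divide: s³ - 5s² - 6s + 10 = (s - 1)(s² - 4s - 10).
Apply the quadratic formula to s² - 4s - 10 = 0: s = (4 ± √56)/2, i.e. s ≈ 5.7417 or s ≈ -1.7417.

s = -1.7417 or s = 1 or s = 5.7417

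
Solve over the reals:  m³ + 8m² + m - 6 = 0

m = -7.772 or m = -1 or m = 0.772

Possible rational roots are divisors of -6. Testing m = -1 gives 0, so (m + 1) is a factor.
Divide: m³ + 8m² + m - 6 = (m + 1)(m² + 7m - 6).
Apply the quadratic formula to m² + 7m - 6 = 0: m = (-7 ± √73)/2, i.e. m ≈ 0.772 or m ≈ -7.772.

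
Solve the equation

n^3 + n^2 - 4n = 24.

n = 3

Rearrange: n^3 + n^2 - 4n - 24 = 0.
Possible rational roots are divisors of -24. Testing n = 3 gives 0, so (n - 3) is a factor.
Divide: n^3 + n^2 - 4n - 24 = (n - 3)(n^2 + 4n + 8).
The quadratic n^2 + 4n + 8 has discriminant -16 < 0, so no further real roots.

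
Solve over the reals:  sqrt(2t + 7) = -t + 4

Square both sides: 2t + 7 = (-t + 4)^2.
Expand and rearrange: t^2 - 10t + 9 = 0.
Solving gives t = 9 or t = 1.
Check each candidate in the original equation:
  t = 9: sqrt(25) = 5, while -t + 4 = -5 — extraneous.
  t = 1: sqrt(9) = 3, while -t + 4 = 3 — valid.

t = 1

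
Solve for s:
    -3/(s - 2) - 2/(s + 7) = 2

s = -8.173 or s = 0.673

Multiply both sides by (s - 2)(s + 7):
-3(s + 7) - 2(s - 2) = 2(s - 2)(s + 7).
Expand and collect terms: 2s^2 + 15s - 11 = 0.
By the quadratic formula, s = (-15 +/- sqrt(313)) / 4, so s ~= 0.673 or s ~= -8.173.
Neither value makes a denominator zero (s != 2, s != -7), so both are valid.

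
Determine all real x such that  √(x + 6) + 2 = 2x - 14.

x = 10

Isolate the radical: √(x + 6) = 2x - 16.
Square both sides: x + 6 = (2x - 16)².
Expand and rearrange: 4x² - 65x + 250 = 0.
Solving gives x = 10 or x = 6.25.
Check each candidate in the original equation:
  x = 10: √(16) = 4, while 2x - 16 = 4 — valid.
  x = 6.25: √(12.25) = 3.5, while 2x - 16 = -3.5 — extraneous.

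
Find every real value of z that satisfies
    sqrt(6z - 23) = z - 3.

Square both sides: 6z - 23 = (z - 3)^2.
Expand and rearrange: z^2 - 12z + 32 = 0.
Solving gives z = 8 or z = 4.
Check each candidate in the original equation:
  z = 8: sqrt(25) = 5, while z - 3 = 5 — valid.
  z = 4: sqrt(1) = 1, while z - 3 = 1 — valid.

z = 4 or z = 8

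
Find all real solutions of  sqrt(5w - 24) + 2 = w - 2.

w = 5 or w = 8

Isolate the radical: sqrt(5w - 24) = w - 4.
Square both sides: 5w - 24 = (w - 4)^2.
Expand and rearrange: w^2 - 13w + 40 = 0.
Solving gives w = 8 or w = 5.
Check each candidate in the original equation:
  w = 8: sqrt(16) = 4, while w - 4 = 4 — valid.
  w = 5: sqrt(1) = 1, while w - 4 = 1 — valid.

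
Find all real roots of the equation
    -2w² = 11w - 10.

Rearrange to standard form: -2w² - 11w + 10 = 0.
Discriminant: (-11)² − 4·(-2)·10 = 201.
Quadratic formula: w = (11 ± √201) / (-4).
So w = -√(201)/4 - 11/4 ≈ -6.2944 or w = -11/4 + √(201)/4 ≈ 0.7944.

w = -6.2944 or w = 0.7944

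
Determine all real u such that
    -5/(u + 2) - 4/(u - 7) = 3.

u = -3.899 or u = 5.899

Multiply both sides by (u + 2)(u - 7):
-5(u - 7) - 4(u + 2) = 3(u + 2)(u - 7).
Expand and collect terms: 3u² - 6u - 69 = 0.
By the quadratic formula, u = (6 ± √864) / 6, so u ≈ 5.899 or u ≈ -3.899.
Neither value makes a denominator zero (u ≠ -2, u ≠ 7), so both are valid.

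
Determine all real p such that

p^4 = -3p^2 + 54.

Let u = p^2. The equation becomes u^2 + 3u - 54 = 0.
Factor: (u - 6)(u + 9) = 0, so u = 6 or u = -9.
p^2 = 6 gives p = +/-sqrt(6) ~= +/-2.4495.
p^2 = -9 < 0 has no real solution.

p = -2.4495 or p = 2.4495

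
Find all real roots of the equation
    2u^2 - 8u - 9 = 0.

Discriminant: (-8)^2 - 4*2*(-9) = 136.
Quadratic formula: u = (8 +/- sqrt(136)) / 4.
So u = 2 + sqrt(34)/2 ~= 4.9155 or u = 2 - sqrt(34)/2 ~= -0.9155.

u = -0.9155 or u = 4.9155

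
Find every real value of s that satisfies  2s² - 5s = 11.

s = -1.4075 or s = 3.9075

Rearrange to standard form: 2s² - 5s - 11 = 0.
Discriminant: (-5)² − 4·2·(-11) = 113.
Quadratic formula: s = (5 ± √113) / 4.
So s = 5/4 + √(113)/4 ≈ 3.9075 or s = 5/4 - √(113)/4 ≈ -1.4075.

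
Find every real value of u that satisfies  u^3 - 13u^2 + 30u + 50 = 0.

Possible rational roots are divisors of 50. Testing u = 5 gives 0, so (u - 5) is a factor.
Divide: u^3 - 13u^2 + 30u + 50 = (u - 5)(u^2 - 8u - 10).
Apply the quadratic formula to u^2 - 8u - 10 = 0: u = (8 +/- sqrt(104))/2, i.e. u ~= 9.099 or u ~= -1.099.

u = -1.099 or u = 5 or u = 9.099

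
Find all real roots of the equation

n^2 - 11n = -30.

Bring every term to one side: n^2 - 11n + 30 = 0.
Factor: (n - 6)(n - 5) = 0.
So n = 6 or n = 5.

n = 5 or n = 6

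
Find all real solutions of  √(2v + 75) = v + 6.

Square both sides: 2v + 75 = (v + 6)².
Expand and rearrange: v² + 10v - 39 = 0.
Solving gives v = 3 or v = -13.
Check each candidate in the original equation:
  v = 3: √(81) = 9, while v + 6 = 9 — valid.
  v = -13: √(49) = 7, while v + 6 = -7 — extraneous.

v = 3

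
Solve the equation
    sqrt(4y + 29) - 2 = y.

y = 5

Isolate the radical: sqrt(4y + 29) = y + 2.
Square both sides: 4y + 29 = (y + 2)^2.
Expand and rearrange: y^2 - 25 = 0.
Solving gives y = 5 or y = -5.
Check each candidate in the original equation:
  y = 5: sqrt(49) = 7, while y + 2 = 7 — valid.
  y = -5: sqrt(9) = 3, while y + 2 = -3 — extraneous.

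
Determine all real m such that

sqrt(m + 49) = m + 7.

m = 0

Square both sides: m + 49 = (m + 7)^2.
Expand and rearrange: m^2 + 13m = 0.
Solving gives m = 0 or m = -13.
Check each candidate in the original equation:
  m = 0: sqrt(49) = 7, while m + 7 = 7 — valid.
  m = -13: sqrt(36) = 6, while m + 7 = -6 — extraneous.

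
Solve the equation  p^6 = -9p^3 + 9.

Let u = p^3. The equation becomes u^2 + 9u - 9 = 0.
By the quadratic formula, u = -9/2 + 3*sqrt(13)/2 or u = -3*sqrt(13)/2 - 9/2.
p^3 = -9/2 + 3*sqrt(13)/2 gives p = (-9/2 + 3*sqrt(13)/2)^(1/3) ~= 0.9685.
p^3 = -3*sqrt(13)/2 - 9/2 gives p = -(9/2 + 3*sqrt(13)/2)^(1/3) ~= -2.1478.

p = -2.1478 or p = 0.9685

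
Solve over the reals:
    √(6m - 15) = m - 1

m = 4

Square both sides: 6m - 15 = (m - 1)².
Expand and rearrange: m² - 8m + 16 = 0.
This gives the repeated root m = 4.
Check in the original equation:
  m = 4: √(9) = 3, while m - 1 = 3 — valid.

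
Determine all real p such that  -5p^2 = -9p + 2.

Rearrange to standard form: -5p^2 + 9p - 2 = 0.
Discriminant: (9)^2 - 4*(-5)*(-2) = 41.
Quadratic formula: p = (-9 +/- sqrt(41)) / (-10).
So p = 9/10 - sqrt(41)/10 ~= 0.2597 or p = sqrt(41)/10 + 9/10 ~= 1.5403.

p = 0.2597 or p = 1.5403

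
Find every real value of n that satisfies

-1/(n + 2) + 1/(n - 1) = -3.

Multiply both sides by (n + 2)(n - 1):
-(n - 1) + (n + 2) = -3(n + 2)(n - 1).
Expand and collect terms: -3n² - 3n + 3 = 0.
By the quadratic formula, n = (3 ± √45) / -6, so n ≈ -1.618 or n ≈ 0.618.
Neither value makes a denominator zero (n ≠ -2, n ≠ 1), so both are valid.

n = -1.618 or n = 0.618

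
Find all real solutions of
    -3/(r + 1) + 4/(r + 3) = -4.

r = -3.788 or r = -0.462

Multiply both sides by (r + 1)(r + 3):
-3(r + 3) + 4(r + 1) = -4(r + 1)(r + 3).
Expand and collect terms: -4r² - 17r - 7 = 0.
By the quadratic formula, r = (17 ± √177) / -8, so r ≈ -3.788 or r ≈ -0.462.
Neither value makes a denominator zero (r ≠ -1, r ≠ -3), so both are valid.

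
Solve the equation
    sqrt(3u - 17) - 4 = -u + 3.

Isolate the radical: sqrt(3u - 17) = -u + 7.
Square both sides: 3u - 17 = (-u + 7)^2.
Expand and rearrange: u^2 - 17u + 66 = 0.
Solving gives u = 11 or u = 6.
Check each candidate in the original equation:
  u = 11: sqrt(16) = 4, while -u + 7 = -4 — extraneous.
  u = 6: sqrt(1) = 1, while -u + 7 = 1 — valid.

u = 6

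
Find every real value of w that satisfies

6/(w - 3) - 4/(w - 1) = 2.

w = 0 or w = 5

Multiply both sides by (w - 3)(w - 1):
6(w - 1) - 4(w - 3) = 2(w - 3)(w - 1).
Expand and collect terms: 2w² - 10w = 0.
Factor or apply the quadratic formula: w = 5 or w = 0.
Neither value makes a denominator zero (w ≠ 3, w ≠ 1), so both are valid.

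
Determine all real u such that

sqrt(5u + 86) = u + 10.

Square both sides: 5u + 86 = (u + 10)^2.
Expand and rearrange: u^2 + 15u + 14 = 0.
Solving gives u = -1 or u = -14.
Check each candidate in the original equation:
  u = -1: sqrt(81) = 9, while u + 10 = 9 — valid.
  u = -14: sqrt(16) = 4, while u + 10 = -4 — extraneous.

u = -1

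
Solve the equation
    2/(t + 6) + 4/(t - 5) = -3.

Multiply both sides by (t + 6)(t - 5):
2(t - 5) + 4(t + 6) = -3(t + 6)(t - 5).
Expand and collect terms: -3t² - 9t + 76 = 0.
By the quadratic formula, t = (9 ± √993) / -6, so t ≈ -6.752 or t ≈ 3.752.
Neither value makes a denominator zero (t ≠ -6, t ≠ 5), so both are valid.

t = -6.752 or t = 3.752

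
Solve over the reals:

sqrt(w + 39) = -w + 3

w = -3

Square both sides: w + 39 = (-w + 3)^2.
Expand and rearrange: w^2 - 7w - 30 = 0.
Solving gives w = 10 or w = -3.
Check each candidate in the original equation:
  w = 10: sqrt(49) = 7, while -w + 3 = -7 — extraneous.
  w = -3: sqrt(36) = 6, while -w + 3 = 6 — valid.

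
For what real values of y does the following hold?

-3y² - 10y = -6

Rearrange to standard form: -3y² - 10y + 6 = 0.
Discriminant: (-10)² − 4·(-3)·6 = 172.
Quadratic formula: y = (10 ± √172) / (-6).
So y = -√(43)/3 - 5/3 ≈ -3.8525 or y = -5/3 + √(43)/3 ≈ 0.5191.

y = -3.8525 or y = 0.5191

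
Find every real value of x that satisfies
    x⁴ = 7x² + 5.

x = -2.7665 or x = 2.7665

Let u = x². The equation becomes u² - 7u - 5 = 0.
By the quadratic formula, u = 7/2 + √(69)/2 or u = 7/2 - √(69)/2.
x² = 7/2 + √(69)/2 gives x = ±√(7/2 + √(69)/2) ≈ ±2.7665.
x² = 7/2 - √(69)/2 < 0 has no real solution.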